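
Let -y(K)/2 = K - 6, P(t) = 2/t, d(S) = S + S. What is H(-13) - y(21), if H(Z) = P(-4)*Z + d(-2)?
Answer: 65/2 ≈ 32.500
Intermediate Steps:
d(S) = 2*S
y(K) = 12 - 2*K (y(K) = -2*(K - 6) = -2*(-6 + K) = 12 - 2*K)
H(Z) = -4 - Z/2 (H(Z) = (2/(-4))*Z + 2*(-2) = (2*(-¼))*Z - 4 = -Z/2 - 4 = -4 - Z/2)
H(-13) - y(21) = (-4 - ½*(-13)) - (12 - 2*21) = (-4 + 13/2) - (12 - 42) = 5/2 - 1*(-30) = 5/2 + 30 = 65/2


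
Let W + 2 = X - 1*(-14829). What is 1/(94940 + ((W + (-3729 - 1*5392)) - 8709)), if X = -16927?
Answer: 1/75010 ≈ 1.3332e-5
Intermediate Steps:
W = -2100 (W = -2 + (-16927 - 1*(-14829)) = -2 + (-16927 + 14829) = -2 - 2098 = -2100)
1/(94940 + ((W + (-3729 - 1*5392)) - 8709)) = 1/(94940 + ((-2100 + (-3729 - 1*5392)) - 8709)) = 1/(94940 + ((-2100 + (-3729 - 5392)) - 8709)) = 1/(94940 + ((-2100 - 9121) - 8709)) = 1/(94940 + (-11221 - 8709)) = 1/(94940 - 19930) = 1/75010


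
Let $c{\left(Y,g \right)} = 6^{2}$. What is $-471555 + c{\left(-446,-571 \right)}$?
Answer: $-471519$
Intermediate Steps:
$c{\left(Y,g \right)} = 36$
$-471555 + c{\left(-446,-571 \right)} = -471555 + 36 = -471519$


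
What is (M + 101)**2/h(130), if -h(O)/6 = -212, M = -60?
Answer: 1681/1272 ≈ 1.3215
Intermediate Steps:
h(O) = 1272 (h(O) = -6*(-212) = 1272)
(M + 101)**2/h(130) = (-60 + 101)**2/1272 = 41**2*(1/1272) = 1681*(1/1272) = 1681/1272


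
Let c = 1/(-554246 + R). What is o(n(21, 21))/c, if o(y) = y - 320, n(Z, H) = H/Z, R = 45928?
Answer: 162153442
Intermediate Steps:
o(y) = -320 + y
c = -1/508318 (c = 1/(-554246 + 45928) = 1/(-508318) = -1/508318 ≈ -1.9673e-6)
o(n(21, 21))/c = (-320 + 21/21)/(-1/508318) = (-320 + 21*(1/21))*(-508318) = (-320 + 1)*(-508318) = -319*(-508318) = 162153442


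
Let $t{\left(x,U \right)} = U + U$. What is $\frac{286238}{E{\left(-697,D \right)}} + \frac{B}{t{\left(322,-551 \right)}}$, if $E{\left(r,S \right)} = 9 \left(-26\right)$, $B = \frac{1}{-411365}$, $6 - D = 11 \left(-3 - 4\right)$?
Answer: $- \frac{64879310473253}{53038934910} \approx -1223.2$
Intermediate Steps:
$t{\left(x,U \right)} = 2 U$
$D = 83$ ($D = 6 - 11 \left(-3 - 4\right) = 6 - 11 \left(-7\right) = 6 - -77 = 6 + 77 = 83$)
$B = - \frac{1}{411365} \approx -2.4309 \cdot 10^{-6}$
$E{\left(r,S \right)} = -234$
$\frac{286238}{E{\left(-697,D \right)}} + \frac{B}{t{\left(322,-551 \right)}} = \frac{286238}{-234} - \frac{1}{411365 \cdot 2 \left(-551\right)} = 286238 \left(- \frac{1}{234}\right) - \frac{1}{411365 \left(-1102\right)} = - \frac{143119}{117} - - \frac{1}{453324230} = - \frac{143119}{117} + \frac{1}{453324230} = - \frac{64879310473253}{53038934910}$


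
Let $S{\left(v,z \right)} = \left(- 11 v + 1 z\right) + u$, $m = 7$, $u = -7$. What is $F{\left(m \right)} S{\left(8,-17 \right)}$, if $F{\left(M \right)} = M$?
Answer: $-784$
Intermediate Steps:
$S{\left(v,z \right)} = -7 + z - 11 v$ ($S{\left(v,z \right)} = \left(- 11 v + 1 z\right) - 7 = \left(- 11 v + z\right) - 7 = \left(z - 11 v\right) - 7 = -7 + z - 11 v$)
$F{\left(m \right)} S{\left(8,-17 \right)} = 7 \left(-7 - 17 - 88\right) = 7 \left(-112\right) = -784$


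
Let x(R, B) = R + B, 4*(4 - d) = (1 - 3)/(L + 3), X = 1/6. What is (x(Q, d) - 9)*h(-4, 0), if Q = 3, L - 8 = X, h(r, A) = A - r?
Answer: -524/67 ≈ -7.8209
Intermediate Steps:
X = ⅙ ≈ 0.16667
L = 49/6 (L = 8 + ⅙ = 49/6 ≈ 8.1667)
d = 271/67 (d = 4 - (1 - 3)/(4*(49/6 + 3)) = 4 - (-1)/(2*67/6) = 4 - (-1)*6/(2*67) = 4 - ¼*(-12/67) = 4 + 3/67 = 271/67 ≈ 4.0448)
x(R, B) = B + R
(x(Q, d) - 9)*h(-4, 0) = ((271/67 + 3) - 9)*(0 - 1*(-4)) = (472/67 - 9)*(0 + 4) = -131/67*4 = -524/67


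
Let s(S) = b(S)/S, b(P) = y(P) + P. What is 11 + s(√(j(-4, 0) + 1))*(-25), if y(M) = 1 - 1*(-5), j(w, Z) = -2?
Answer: -14 + 150*I ≈ -14.0 + 150.0*I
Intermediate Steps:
y(M) = 6 (y(M) = 1 + 5 = 6)
b(P) = 6 + P
s(S) = (6 + S)/S
11 + s(√(j(-4, 0) + 1))*(-25) = 11 + ((6 + √(-2 + 1))/(√(-2 + 1)))*(-25) = 11 + ((6 + √(-1))/(√(-1)))*(-25) = 11 + ((6 + I)/I)*(-25) = 11 + ((-I)*(6 + I))*(-25) = 11 - I*(6 + I)*(-25) = 11 + 25*I*(6 + I)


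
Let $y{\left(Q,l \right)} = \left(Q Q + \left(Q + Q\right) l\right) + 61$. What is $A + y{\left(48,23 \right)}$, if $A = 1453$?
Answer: $6026$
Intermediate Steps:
$y{\left(Q,l \right)} = 61 + Q^{2} + 2 Q l$ ($y{\left(Q,l \right)} = \left(Q^{2} + 2 Q l\right) + 61 = 61 + Q^{2} + 2 Q l$)
$A + y{\left(48,23 \right)} = 1453 + \left(61 + 48^{2} + 2 \cdot 48 \cdot 23\right) = 1453 + \left(61 + 2304 + 2208\right) = 1453 + 4573 = 6026$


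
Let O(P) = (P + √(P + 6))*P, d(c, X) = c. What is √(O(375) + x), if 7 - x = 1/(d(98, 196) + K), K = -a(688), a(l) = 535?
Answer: √(26856352845 + 71613375*√381)/437 ≈ 384.65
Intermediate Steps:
K = -535 (K = -1*535 = -535)
O(P) = P*(P + √(6 + P)) (O(P) = (P + √(6 + P))*P = P*(P + √(6 + P)))
x = 3060/437 (x = 7 - 1/(98 - 535) = 7 - 1/(-437) = 7 - 1*(-1/437) = 7 + 1/437 = 3060/437 ≈ 7.0023)
√(O(375) + x) = √(375*(375 + √(6 + 375)) + 3060/437) = √(375*(375 + √381) + 3060/437) = √((140625 + 375*√381) + 3060/437) = √(61456185/437 + 375*√381)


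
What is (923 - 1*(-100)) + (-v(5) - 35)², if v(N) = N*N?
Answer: 4623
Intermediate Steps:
v(N) = N²
(923 - 1*(-100)) + (-v(5) - 35)² = (923 - 1*(-100)) + (-1*5² - 35)² = (923 + 100) + (-1*25 - 35)² = 1023 + (-25 - 35)² = 1023 + (-60)² = 1023 + 3600 = 4623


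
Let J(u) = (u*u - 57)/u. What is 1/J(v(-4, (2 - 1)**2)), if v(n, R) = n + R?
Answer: 1/16 ≈ 0.062500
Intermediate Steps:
v(n, R) = R + n
J(u) = (-57 + u**2)/u (J(u) = (u**2 - 57)/u = (-57 + u**2)/u)
1/J(v(-4, (2 - 1)**2)) = 1/(((2 - 1)**2 - 4) - 57/((2 - 1)**2 - 4)) = 1/((1**2 - 4) - 57/(1**2 - 4)) = 1/((1 - 4) - 57/(1 - 4)) = 1/(-3 - 57/(-3)) = 1/(-3 - 57*(-1/3)) = 1/(-3 + 19) = 1/16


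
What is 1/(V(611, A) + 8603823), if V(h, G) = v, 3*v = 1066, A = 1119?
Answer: 3/25812535 ≈ 1.1622e-7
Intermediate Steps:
v = 1066/3 (v = (⅓)*1066 = 1066/3 ≈ 355.33)
V(h, G) = 1066/3
1/(V(611, A) + 8603823) = 1/(1066/3 + 8603823) = 1/(25812535/3) = 3/25812535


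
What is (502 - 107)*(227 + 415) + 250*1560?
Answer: 643590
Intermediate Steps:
(502 - 107)*(227 + 415) + 250*1560 = 395*642 + 390000 = 253590 + 390000 = 643590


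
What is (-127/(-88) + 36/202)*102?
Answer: 734961/4444 ≈ 165.38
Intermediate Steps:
(-127/(-88) + 36/202)*102 = (-127*(-1/88) + 36*(1/202))*102 = (127/88 + 18/101)*102 = (14411/8888)*102 = 734961/4444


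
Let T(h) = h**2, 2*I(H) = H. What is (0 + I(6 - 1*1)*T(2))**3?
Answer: 1000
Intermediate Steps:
I(H) = H/2
(0 + I(6 - 1*1)*T(2))**3 = (0 + ((6 - 1*1)/2)*2**2)**3 = (0 + ((6 - 1)/2)*4)**3 = (0 + ((1/2)*5)*4)**3 = (0 + (5/2)*4)**3 = (0 + 10)**3 = 10**3 = 1000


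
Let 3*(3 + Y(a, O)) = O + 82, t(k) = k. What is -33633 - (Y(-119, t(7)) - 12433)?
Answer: -63680/3 ≈ -21227.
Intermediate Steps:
Y(a, O) = 73/3 + O/3 (Y(a, O) = -3 + (O + 82)/3 = -3 + (82 + O)/3 = -3 + (82/3 + O/3) = 73/3 + O/3)
-33633 - (Y(-119, t(7)) - 12433) = -33633 - ((73/3 + (1/3)*7) - 12433) = -33633 - ((73/3 + 7/3) - 12433) = -33633 - (80/3 - 12433) = -33633 - 1*(-37219/3) = -33633 + 37219/3 = -63680/3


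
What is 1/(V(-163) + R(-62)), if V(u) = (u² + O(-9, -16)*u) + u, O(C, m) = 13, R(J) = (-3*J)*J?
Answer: 1/12755 ≈ 7.8401e-5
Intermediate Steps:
R(J) = -3*J²
V(u) = u² + 14*u (V(u) = (u² + 13*u) + u = u² + 14*u)
1/(V(-163) + R(-62)) = 1/(-163*(14 - 163) - 3*(-62)²) = 1/(-163*(-149) - 3*3844) = 1/(24287 - 11532) = 1/12755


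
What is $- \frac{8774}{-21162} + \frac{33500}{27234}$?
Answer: $\frac{78989843}{48027159} \approx 1.6447$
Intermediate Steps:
$- \frac{8774}{-21162} + \frac{33500}{27234} = \left(-8774\right) \left(- \frac{1}{21162}\right) + 33500 \cdot \frac{1}{27234} = \frac{4387}{10581} + \frac{16750}{13617} = \frac{78989843}{48027159}$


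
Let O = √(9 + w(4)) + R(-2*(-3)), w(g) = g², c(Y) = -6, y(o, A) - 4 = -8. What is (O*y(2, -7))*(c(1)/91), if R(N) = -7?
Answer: -48/91 ≈ -0.52747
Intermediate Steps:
y(o, A) = -4 (y(o, A) = 4 - 8 = -4)
O = -2 (O = √(9 + 4²) - 7 = √(9 + 16) - 7 = √25 - 7 = 5 - 7 = -2)
(O*y(2, -7))*(c(1)/91) = (-2*(-4))*(-6/91) = 8*(-6*1/91) = 8*(-6/91) = -48/91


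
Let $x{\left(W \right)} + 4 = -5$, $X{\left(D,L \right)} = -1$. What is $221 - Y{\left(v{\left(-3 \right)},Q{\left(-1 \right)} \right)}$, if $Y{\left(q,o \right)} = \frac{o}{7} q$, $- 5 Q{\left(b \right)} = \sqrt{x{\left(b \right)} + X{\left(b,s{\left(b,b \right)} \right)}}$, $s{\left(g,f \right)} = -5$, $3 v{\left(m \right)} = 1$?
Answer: $221 + \frac{i \sqrt{10}}{105} \approx 221.0 + 0.030117 i$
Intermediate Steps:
$v{\left(m \right)} = \frac{1}{3}$ ($v{\left(m \right)} = \frac{1}{3} \cdot 1 = \frac{1}{3}$)
$x{\left(W \right)} = -9$ ($x{\left(W \right)} = -4 - 5 = -9$)
$Q{\left(b \right)} = - \frac{i \sqrt{10}}{5}$ ($Q{\left(b \right)} = - \frac{\sqrt{-9 - 1}}{5} = - \frac{\sqrt{-10}}{5} = - \frac{i \sqrt{10}}{5}$)
$Y{\left(q,o \right)} = \frac{o q}{7}$ ($Y{\left(q,o \right)} = o \frac{1}{7} q = \frac{o}{7} q = \frac{o q}{7}$)
$221 - Y{\left(v{\left(-3 \right)},Q{\left(-1 \right)} \right)} = 221 - \frac{1}{7} \left(- \frac{i \sqrt{10}}{5}\right) \frac{1}{3} = 221 - - \frac{i \sqrt{10}}{105} = 221 + \frac{i \sqrt{10}}{105}$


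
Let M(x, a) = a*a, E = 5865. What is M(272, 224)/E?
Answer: 50176/5865 ≈ 8.5552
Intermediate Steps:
M(x, a) = a²
M(272, 224)/E = 224²/5865 = 50176*(1/5865) = 50176/5865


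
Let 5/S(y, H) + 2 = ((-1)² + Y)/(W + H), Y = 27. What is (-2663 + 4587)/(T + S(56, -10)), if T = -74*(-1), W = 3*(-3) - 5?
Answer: 9139/344 ≈ 26.567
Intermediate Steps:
W = -14 (W = -9 - 5 = -14)
S(y, H) = 5/(-2 + 28/(-14 + H)) (S(y, H) = 5/(-2 + ((-1)² + 27)/(-14 + H)) = 5/(-2 + (1 + 27)/(-14 + H)) = 5/(-2 + 28/(-14 + H)))
T = 74
(-2663 + 4587)/(T + S(56, -10)) = (-2663 + 4587)/(74 + 5*(14 - 1*(-10))/(2*(-28 - 10))) = 1924/(74 + (5/2)*(14 + 10)/(-38)) = 1924/(74 + (5/2)*(-1/38)*24) = 1924/(74 - 30/19) = 1924/(1376/19) = 1924*(19/1376) = 9139/344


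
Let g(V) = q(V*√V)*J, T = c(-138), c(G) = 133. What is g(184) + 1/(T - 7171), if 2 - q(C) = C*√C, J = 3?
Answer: 42227/7038 - 101568*2^(¾)*23^(¼) ≈ -3.7407e+5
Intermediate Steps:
T = 133
q(C) = 2 - C^(3/2) (q(C) = 2 - C*√C = 2 - C^(3/2))
g(V) = 6 - 3*(V^(3/2))^(3/2) (g(V) = (2 - (V*√V)^(3/2))*3 = (2 - (V^(3/2))^(3/2))*3 = 6 - 3*(V^(3/2))^(3/2))
g(184) + 1/(T - 7171) = (6 - 3*33856*184^(¼)) + 1/(133 - 7171) = (6 - 3*33856*2^(¾)*23^(¼)) + 1/(-7038) = (6 - 101568*2^(¾)*23^(¼)) - 1/7038 = 42227/7038 - 101568*2^(¾)*23^(¼)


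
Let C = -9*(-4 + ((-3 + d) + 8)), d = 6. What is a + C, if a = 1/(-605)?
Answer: -38116/605 ≈ -63.002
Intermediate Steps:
C = -63 (C = -9*(-4 + ((-3 + 6) + 8)) = -9*(-4 + (3 + 8)) = -9*(-4 + 11) = -9*7 = -63)
a = -1/605 ≈ -0.0016529
a + C = -1/605 - 63 = -38116/605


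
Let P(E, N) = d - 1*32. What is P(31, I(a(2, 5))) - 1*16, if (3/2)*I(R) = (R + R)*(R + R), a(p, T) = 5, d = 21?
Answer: -27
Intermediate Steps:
I(R) = 8*R²/3 (I(R) = 2*((R + R)*(R + R))/3 = 2*((2*R)*(2*R))/3 = 2*(4*R²)/3 = 8*R²/3)
P(E, N) = -11 (P(E, N) = 21 - 1*32 = 21 - 32 = -11)
P(31, I(a(2, 5))) - 1*16 = -11 - 1*16 = -11 - 16 = -27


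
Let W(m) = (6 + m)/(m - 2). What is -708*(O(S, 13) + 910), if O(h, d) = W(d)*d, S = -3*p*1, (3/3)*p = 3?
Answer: -7261956/11 ≈ -6.6018e+5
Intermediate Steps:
W(m) = (6 + m)/(-2 + m)
p = 3
S = -9 (S = -3*3*1 = -9*1 = -9)
O(h, d) = d*(6 + d)/(-2 + d) (O(h, d) = ((6 + d)/(-2 + d))*d = d*(6 + d)/(-2 + d))
-708*(O(S, 13) + 910) = -708*(13*(6 + 13)/(-2 + 13) + 910) = -708*(13*19/11 + 910) = -708*(13*(1/11)*19 + 910) = -708*(247/11 + 910) = -708*10257/11 = -7261956/11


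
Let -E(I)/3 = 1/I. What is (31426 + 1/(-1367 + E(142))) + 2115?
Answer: 6510878155/194117 ≈ 33541.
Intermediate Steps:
E(I) = -3/I
(31426 + 1/(-1367 + E(142))) + 2115 = (31426 + 1/(-1367 - 3/142)) + 2115 = (31426 + 1/(-194117/142)) + 2115 = (31426 - 142/194117) + 2115 = 6100320700/194117 + 2115 = 6510878155/194117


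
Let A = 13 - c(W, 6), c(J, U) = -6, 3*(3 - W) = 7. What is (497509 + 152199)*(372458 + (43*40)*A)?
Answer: 263221399704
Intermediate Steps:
W = ⅔ (W = 3 - ⅓*7 = 3 - 7/3 = ⅔ ≈ 0.66667)
A = 19 (A = 13 - 1*(-6) = 13 + 6 = 19)
(497509 + 152199)*(372458 + (43*40)*A) = (497509 + 152199)*(372458 + (43*40)*19) = 649708*(372458 + 1720*19) = 649708*(372458 + 32680) = 649708*405138 = 263221399704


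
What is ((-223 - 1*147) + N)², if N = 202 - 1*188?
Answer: 126736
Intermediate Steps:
N = 14 (N = 202 - 188 = 14)
((-223 - 1*147) + N)² = ((-223 - 1*147) + 14)² = ((-223 - 147) + 14)² = (-370 + 14)² = (-356)² = 126736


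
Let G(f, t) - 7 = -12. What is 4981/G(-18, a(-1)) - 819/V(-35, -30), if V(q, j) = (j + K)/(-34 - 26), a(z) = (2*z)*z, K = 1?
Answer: -390149/145 ≈ -2690.7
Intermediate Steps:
a(z) = 2*z²
G(f, t) = -5 (G(f, t) = 7 - 12 = -5)
V(q, j) = -1/60 - j/60 (V(q, j) = (j + 1)/(-34 - 26) = (1 + j)/(-60) = (1 + j)*(-1/60) = -1/60 - j/60)
4981/G(-18, a(-1)) - 819/V(-35, -30) = 4981/(-5) - 819/(-1/60 - 1/60*(-30)) = 4981*(-⅕) - 819/(-1/60 + ½) = -4981/5 - 819/29/60 = -4981/5 - 819*60/29 = -4981/5 - 49140/29 = -390149/145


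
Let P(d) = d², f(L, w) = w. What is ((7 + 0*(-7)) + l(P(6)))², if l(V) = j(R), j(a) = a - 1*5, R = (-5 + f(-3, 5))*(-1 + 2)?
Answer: 4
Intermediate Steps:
R = 0 (R = (-5 + 5)*(-1 + 2) = 0*1 = 0)
j(a) = -5 + a (j(a) = a - 5 = -5 + a)
l(V) = -5 (l(V) = -5 + 0 = -5)
((7 + 0*(-7)) + l(P(6)))² = ((7 + 0*(-7)) - 5)² = ((7 + 0) - 5)² = (7 - 5)² = 2² = 4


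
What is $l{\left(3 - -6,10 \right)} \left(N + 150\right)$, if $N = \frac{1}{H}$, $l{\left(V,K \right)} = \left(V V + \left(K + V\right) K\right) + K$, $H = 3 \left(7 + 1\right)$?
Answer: $\frac{1011881}{24} \approx 42162.0$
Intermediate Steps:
$H = 24$ ($H = 3 \cdot 8 = 24$)
$l{\left(V,K \right)} = K + V^{2} + K \left(K + V\right)$ ($l{\left(V,K \right)} = \left(V^{2} + K \left(K + V\right)\right) + K = K + V^{2} + K \left(K + V\right)$)
$N = \frac{1}{24} \approx 0.041667$
$l{\left(3 - -6,10 \right)} \left(N + 150\right) = \left(10 + 10^{2} + \left(3 - -6\right)^{2} + 10 \left(3 - -6\right)\right) \left(\frac{1}{24} + 150\right) = \left(10 + 100 + \left(3 + 6\right)^{2} + 10 \left(3 + 6\right)\right) \frac{3601}{24} = \left(10 + 100 + 9^{2} + 10 \cdot 9\right) \frac{3601}{24} = \left(10 + 100 + 81 + 90\right) \frac{3601}{24} = 281 \cdot \frac{3601}{24} = \frac{1011881}{24}$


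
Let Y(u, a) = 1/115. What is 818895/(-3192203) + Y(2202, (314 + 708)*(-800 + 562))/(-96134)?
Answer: -1293317594879/5041587566890 ≈ -0.25653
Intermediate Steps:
Y(u, a) = 1/115
818895/(-3192203) + Y(2202, (314 + 708)*(-800 + 562))/(-96134) = 818895/(-3192203) + (1/115)/(-96134) = 818895*(-1/3192203) + (1/115)*(-1/96134) = -116985/456029 - 1/11055410 = -1293317594879/5041587566890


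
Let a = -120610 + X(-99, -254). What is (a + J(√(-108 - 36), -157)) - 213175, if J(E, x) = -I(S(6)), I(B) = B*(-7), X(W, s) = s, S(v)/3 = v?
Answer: -333913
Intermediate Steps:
S(v) = 3*v
I(B) = -7*B
a = -120864 (a = -120610 - 254 = -120864)
J(E, x) = 126 (J(E, x) = -(-7)*3*6 = -(-7)*18 = -1*(-126) = 126)
(a + J(√(-108 - 36), -157)) - 213175 = (-120864 + 126) - 213175 = -120738 - 213175 = -333913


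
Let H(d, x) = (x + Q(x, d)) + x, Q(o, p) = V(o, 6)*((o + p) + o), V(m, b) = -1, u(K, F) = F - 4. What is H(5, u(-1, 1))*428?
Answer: -2140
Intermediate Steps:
u(K, F) = -4 + F
Q(o, p) = -p - 2*o (Q(o, p) = -((o + p) + o) = -(p + 2*o) = -p - 2*o)
H(d, x) = -d (H(d, x) = (x + (-d - 2*x)) + x = (-d - x) + x = -d)
H(5, u(-1, 1))*428 = -1*5*428 = -5*428 = -2140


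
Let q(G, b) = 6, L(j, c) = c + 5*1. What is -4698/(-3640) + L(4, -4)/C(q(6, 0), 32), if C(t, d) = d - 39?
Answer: 2089/1820 ≈ 1.1478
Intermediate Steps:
L(j, c) = 5 + c (L(j, c) = c + 5 = 5 + c)
C(t, d) = -39 + d
-4698/(-3640) + L(4, -4)/C(q(6, 0), 32) = -4698/(-3640) + (5 - 4)/(-39 + 32) = -4698*(-1/3640) + 1/(-7) = 2349/1820 + 1*(-⅐) = 2349/1820 - ⅐ = 2089/1820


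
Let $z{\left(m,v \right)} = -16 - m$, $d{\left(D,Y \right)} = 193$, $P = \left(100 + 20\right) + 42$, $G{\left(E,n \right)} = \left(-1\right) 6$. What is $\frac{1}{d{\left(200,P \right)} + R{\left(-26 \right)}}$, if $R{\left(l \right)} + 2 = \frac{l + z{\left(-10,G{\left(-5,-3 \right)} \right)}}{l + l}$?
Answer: $\frac{13}{2491} \approx 0.0052188$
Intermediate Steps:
$G{\left(E,n \right)} = -6$
$P = 162$ ($P = 120 + 42 = 162$)
$R{\left(l \right)} = -2 + \frac{-6 + l}{2 l}$ ($R{\left(l \right)} = -2 + \frac{l - 6}{l + l} = -2 + \frac{l + \left(-16 + 10\right)}{2 l} = -2 + \left(l - 6\right) \frac{1}{2 l} = -2 + \left(-6 + l\right) \frac{1}{2 l} = -2 + \frac{-6 + l}{2 l}$)
$\frac{1}{d{\left(200,P \right)} + R{\left(-26 \right)}} = \frac{1}{193 - \left(\frac{3}{2} + \frac{3}{-26}\right)} = \frac{1}{193 - \frac{18}{13}} = \frac{1}{\frac{2491}{13}} = \frac{13}{2491}$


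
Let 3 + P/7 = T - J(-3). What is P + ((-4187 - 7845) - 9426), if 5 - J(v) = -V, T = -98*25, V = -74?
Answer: -38146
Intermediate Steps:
T = -2450
J(v) = -69 (J(v) = 5 - (-1)*(-74) = 5 - 1*74 = 5 - 74 = -69)
P = -16688 (P = -21 + 7*(-2450 - 1*(-69)) = -21 + 7*(-2450 + 69) = -21 + 7*(-2381) = -21 - 16667 = -16688)
P + ((-4187 - 7845) - 9426) = -16688 + ((-4187 - 7845) - 9426) = -16688 + (-12032 - 9426) = -16688 - 21458 = -38146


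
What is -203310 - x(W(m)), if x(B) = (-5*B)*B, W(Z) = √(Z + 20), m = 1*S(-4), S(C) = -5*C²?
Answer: -203610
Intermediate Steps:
m = -80 (m = 1*(-5*(-4)²) = 1*(-5*16) = 1*(-80) = -80)
W(Z) = √(20 + Z)
x(B) = -5*B²
-203310 - x(W(m)) = -203310 - (-5)*(√(20 - 80))² = -203310 - (-5)*(√(-60))² = -203310 - (-5)*(2*I*√15)² = -203310 - (-5)*(-60) = -203310 - 1*300 = -203310 - 300 = -203610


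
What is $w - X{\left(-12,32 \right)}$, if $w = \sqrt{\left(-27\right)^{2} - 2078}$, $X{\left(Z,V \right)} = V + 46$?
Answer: $-78 + i \sqrt{1349} \approx -78.0 + 36.729 i$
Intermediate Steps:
$X{\left(Z,V \right)} = 46 + V$
$w = i \sqrt{1349}$ ($w = \sqrt{729 - 2078} = \sqrt{-1349} = i \sqrt{1349} \approx 36.729 i$)
$w - X{\left(-12,32 \right)} = i \sqrt{1349} - \left(46 + 32\right) = i \sqrt{1349} - 78 = -78 + i \sqrt{1349}$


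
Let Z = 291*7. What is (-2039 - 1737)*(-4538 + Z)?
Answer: 9443776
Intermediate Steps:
Z = 2037
(-2039 - 1737)*(-4538 + Z) = (-2039 - 1737)*(-4538 + 2037) = -3776*(-2501) = 9443776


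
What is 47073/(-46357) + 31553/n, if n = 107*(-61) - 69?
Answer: -1773195929/305770772 ≈ -5.7991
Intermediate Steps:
n = -6596 (n = -6527 - 69 = -6596)
47073/(-46357) + 31553/n = 47073/(-46357) + 31553/(-6596) = 47073*(-1/46357) + 31553*(-1/6596) = -47073/46357 - 31553/6596 = -1773195929/305770772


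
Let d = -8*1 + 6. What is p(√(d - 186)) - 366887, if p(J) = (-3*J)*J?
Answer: -366323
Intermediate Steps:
d = -2 (d = -8 + 6 = -2)
p(J) = -3*J²
p(√(d - 186)) - 366887 = -3*(√(-2 - 186))² - 366887 = -3*(√(-188))² - 366887 = -3*(2*I*√47)² - 366887 = -3*(-188) - 366887 = 564 - 366887 = -366323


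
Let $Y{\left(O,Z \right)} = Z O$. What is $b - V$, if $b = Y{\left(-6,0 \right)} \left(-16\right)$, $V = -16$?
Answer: $16$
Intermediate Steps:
$Y{\left(O,Z \right)} = O Z$
$b = 0$ ($b = \left(-6\right) 0 \left(-16\right) = 0 \left(-16\right) = 0$)
$b - V = 0 - -16 = 0 + 16 = 16$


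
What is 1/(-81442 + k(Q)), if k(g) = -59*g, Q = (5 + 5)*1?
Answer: -1/82032 ≈ -1.2190e-5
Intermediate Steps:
Q = 10 (Q = 10*1 = 10)
1/(-81442 + k(Q)) = 1/(-81442 - 59*10) = 1/(-81442 - 590) = 1/(-82032) = -1/82032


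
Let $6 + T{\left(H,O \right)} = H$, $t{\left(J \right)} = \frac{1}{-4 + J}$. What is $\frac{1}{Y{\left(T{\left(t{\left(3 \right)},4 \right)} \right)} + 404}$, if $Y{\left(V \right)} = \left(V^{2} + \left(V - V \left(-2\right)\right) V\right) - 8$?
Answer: $\frac{1}{592} \approx 0.0016892$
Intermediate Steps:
$T{\left(H,O \right)} = -6 + H$
$Y{\left(V \right)} = -8 + 4 V^{2}$ ($Y{\left(V \right)} = \left(V^{2} + \left(V - - 2 V\right) V\right) - 8 = \left(V^{2} + \left(V + 2 V\right) V\right) - 8 = \left(V^{2} + 3 V V\right) - 8 = \left(V^{2} + 3 V^{2}\right) - 8 = 4 V^{2} - 8 = -8 + 4 V^{2}$)
$\frac{1}{Y{\left(T{\left(t{\left(3 \right)},4 \right)} \right)} + 404} = \frac{1}{\left(-8 + 4 \left(-6 + \frac{1}{-4 + 3}\right)^{2}\right) + 404} = \frac{1}{\left(-8 + 4 \left(-6 + \frac{1}{-1}\right)^{2}\right) + 404} = \frac{1}{\left(-8 + 4 \left(-6 - 1\right)^{2}\right) + 404} = \frac{1}{\left(-8 + 4 \left(-7\right)^{2}\right) + 404} = \frac{1}{\left(-8 + 4 \cdot 49\right) + 404} = \frac{1}{\left(-8 + 196\right) + 404} = \frac{1}{188 + 404} = \frac{1}{592}$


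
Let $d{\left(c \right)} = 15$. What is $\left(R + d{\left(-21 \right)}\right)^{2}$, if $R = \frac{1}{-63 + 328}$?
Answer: $\frac{15808576}{70225} \approx 225.11$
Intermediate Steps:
$R = \frac{1}{265} \approx 0.0037736$
$\left(R + d{\left(-21 \right)}\right)^{2} = \left(\frac{1}{265} + 15\right)^{2} = \left(\frac{3976}{265}\right)^{2} = \frac{15808576}{70225}$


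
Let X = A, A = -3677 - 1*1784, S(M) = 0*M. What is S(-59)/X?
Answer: 0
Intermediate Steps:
S(M) = 0
A = -5461 (A = -3677 - 1784 = -5461)
X = -5461
S(-59)/X = 0/(-5461) = 0*(-1/5461) = 0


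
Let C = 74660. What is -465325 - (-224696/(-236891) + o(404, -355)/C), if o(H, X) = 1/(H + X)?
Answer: -403264412793507031/866627820940 ≈ -4.6533e+5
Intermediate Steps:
-465325 - (-224696/(-236891) + o(404, -355)/C) = -465325 - (-224696/(-236891) + 1/((404 - 355)*74660)) = -465325 - (-224696*(-1/236891) + (1/74660)/49) = -465325 - (224696/236891 + (1/49)*(1/74660)) = -465325 - (224696/236891 + 1/3658340) = -465325 - 1*822014601531/866627820940 = -465325 - 822014601531/866627820940 = -403264412793507031/866627820940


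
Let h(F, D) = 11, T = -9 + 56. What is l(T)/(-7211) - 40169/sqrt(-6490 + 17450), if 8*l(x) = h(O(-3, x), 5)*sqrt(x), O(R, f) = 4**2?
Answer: -40169*sqrt(685)/2740 - 11*sqrt(47)/57688 ≈ -383.70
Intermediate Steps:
O(R, f) = 16
T = 47
l(x) = 11*sqrt(x)/8 (l(x) = (11*sqrt(x))/8 = 11*sqrt(x)/8)
l(T)/(-7211) - 40169/sqrt(-6490 + 17450) = (11*sqrt(47)/8)/(-7211) - 40169/sqrt(-6490 + 17450) = (11*sqrt(47)/8)*(-1/7211) - 40169*sqrt(685)/2740 = -11*sqrt(47)/57688 - 40169*sqrt(685)/2740 = -40169*sqrt(685)/2740 - 11*sqrt(47)/57688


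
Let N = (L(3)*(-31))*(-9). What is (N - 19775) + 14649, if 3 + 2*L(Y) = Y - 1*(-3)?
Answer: -9415/2 ≈ -4707.5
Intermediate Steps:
L(Y) = Y/2 (L(Y) = -3/2 + (Y - 1*(-3))/2 = -3/2 + (Y + 3)/2 = -3/2 + (3 + Y)/2 = -3/2 + (3/2 + Y/2) = Y/2)
N = 837/2 (N = (((½)*3)*(-31))*(-9) = ((3/2)*(-31))*(-9) = -93/2*(-9) = 837/2 ≈ 418.50)
(N - 19775) + 14649 = (837/2 - 19775) + 14649 = -38713/2 + 14649 = -9415/2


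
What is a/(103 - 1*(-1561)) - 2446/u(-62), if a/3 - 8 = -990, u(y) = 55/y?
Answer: 126093449/45760 ≈ 2755.5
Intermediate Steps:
a = -2946 (a = 24 + 3*(-990) = 24 - 2970 = -2946)
a/(103 - 1*(-1561)) - 2446/u(-62) = -2946/(103 - 1*(-1561)) - 2446/(55/(-62)) = -2946/(103 + 1561) - 2446/(55*(-1/62)) = -2946/1664 - 2446/(-55/62) = -2946*1/1664 - 2446*(-62/55) = -1473/832 + 151652/55 = 126093449/45760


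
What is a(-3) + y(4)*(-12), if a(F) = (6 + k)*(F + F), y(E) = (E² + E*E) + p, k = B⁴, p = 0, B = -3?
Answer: -906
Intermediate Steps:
k = 81 (k = (-3)⁴ = 81)
y(E) = 2*E² (y(E) = (E² + E*E) + 0 = (E² + E²) + 0 = 2*E² + 0 = 2*E²)
a(F) = 174*F (a(F) = (6 + 81)*(F + F) = 87*(2*F) = 174*F)
a(-3) + y(4)*(-12) = 174*(-3) + (2*4²)*(-12) = -522 + (2*16)*(-12) = -522 + 32*(-12) = -522 - 384 = -906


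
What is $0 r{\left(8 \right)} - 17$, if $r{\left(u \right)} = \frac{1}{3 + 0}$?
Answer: $-17$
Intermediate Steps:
$r{\left(u \right)} = \frac{1}{3}$
$0 r{\left(8 \right)} - 17 = 0 \cdot \frac{1}{3} - 17 = 0 - 17 = -17$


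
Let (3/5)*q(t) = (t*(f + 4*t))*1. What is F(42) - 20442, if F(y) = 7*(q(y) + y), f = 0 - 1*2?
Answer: 61192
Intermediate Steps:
f = -2 (f = 0 - 2 = -2)
q(t) = 5*t*(-2 + 4*t)/3 (q(t) = 5*((t*(-2 + 4*t))*1)/3 = 5*(t*(-2 + 4*t))/3 = 5*t*(-2 + 4*t)/3)
F(y) = 7*y + 70*y*(-1 + 2*y)/3 (F(y) = 7*(10*y*(-1 + 2*y)/3 + y) = 7*(y + 10*y*(-1 + 2*y)/3) = 7*y + 70*y*(-1 + 2*y)/3)
F(42) - 20442 = (7/3)*42*(-7 + 20*42) - 20442 = (7/3)*42*(-7 + 840) - 20442 = (7/3)*42*833 - 20442 = 81634 - 20442 = 61192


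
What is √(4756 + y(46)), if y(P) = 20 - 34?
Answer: √4742 ≈ 68.862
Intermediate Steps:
y(P) = -14
√(4756 + y(46)) = √(4756 - 14) = √4742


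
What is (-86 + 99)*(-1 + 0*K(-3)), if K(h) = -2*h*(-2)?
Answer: -13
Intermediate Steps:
K(h) = 4*h
(-86 + 99)*(-1 + 0*K(-3)) = (-86 + 99)*(-1 + 0*(4*(-3))) = 13*(-1 + 0*(-12)) = 13*(-1 + 0) = 13*(-1) = -13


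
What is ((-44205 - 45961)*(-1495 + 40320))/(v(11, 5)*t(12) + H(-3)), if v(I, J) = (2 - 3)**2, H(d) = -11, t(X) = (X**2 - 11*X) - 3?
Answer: 1750347475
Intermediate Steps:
t(X) = -3 + X**2 - 11*X
v(I, J) = 1 (v(I, J) = (-1)**2 = 1)
((-44205 - 45961)*(-1495 + 40320))/(v(11, 5)*t(12) + H(-3)) = ((-44205 - 45961)*(-1495 + 40320))/(1*(-3 + 12**2 - 11*12) - 11) = (-90166*38825)/(1*(-3 + 144 - 132) - 11) = -3500694950/(1*9 - 11) = -3500694950/(9 - 11) = -3500694950/(-2) = -3500694950*(-1/2) = 1750347475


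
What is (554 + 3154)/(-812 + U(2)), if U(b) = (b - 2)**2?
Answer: -927/203 ≈ -4.5665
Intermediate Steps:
U(b) = (-2 + b)**2
(554 + 3154)/(-812 + U(2)) = (554 + 3154)/(-812 + (-2 + 2)**2) = 3708/(-812 + 0**2) = 3708/(-812 + 0) = 3708/(-812) = 3708*(-1/812) = -927/203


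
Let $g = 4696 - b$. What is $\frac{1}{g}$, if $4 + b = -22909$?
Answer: $\frac{1}{27609} \approx 3.622 \cdot 10^{-5}$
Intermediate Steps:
$b = -22913$ ($b = -4 - 22909 = -22913$)
$g = 27609$ ($g = 4696 - -22913 = 4696 + 22913 = 27609$)
$\frac{1}{g} = \frac{1}{27609}$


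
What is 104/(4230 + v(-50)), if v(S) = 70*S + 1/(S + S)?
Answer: 10400/72999 ≈ 0.14247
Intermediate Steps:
v(S) = 1/(2*S) + 70*S (v(S) = 70*S + 1/(2*S) = 1/(2*S) + 70*S)
104/(4230 + v(-50)) = 104/(4230 + ((½)/(-50) + 70*(-50))) = 104/(4230 + ((½)*(-1/50) - 3500)) = 104/(4230 + (-1/100 - 3500)) = 104/(4230 - 350001/100) = 104/(72999/100) = 104*(100/72999) = 10400/72999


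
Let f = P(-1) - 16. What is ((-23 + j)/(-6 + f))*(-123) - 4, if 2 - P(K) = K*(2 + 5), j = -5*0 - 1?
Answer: -3004/13 ≈ -231.08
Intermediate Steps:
j = -1 (j = 0 - 1 = -1)
P(K) = 2 - 7*K (P(K) = 2 - K*(2 + 5) = 2 - K*7 = 2 - 7*K)
f = -7 (f = (2 - 7*(-1)) - 16 = (2 + 7) - 16 = 9 - 16 = -7)
((-23 + j)/(-6 + f))*(-123) - 4 = ((-23 - 1)/(-6 - 7))*(-123) - 4 = -24/(-13)*(-123) - 4 = -24*(-1/13)*(-123) - 4 = (24/13)*(-123) - 4 = -2952/13 - 4 = -3004/13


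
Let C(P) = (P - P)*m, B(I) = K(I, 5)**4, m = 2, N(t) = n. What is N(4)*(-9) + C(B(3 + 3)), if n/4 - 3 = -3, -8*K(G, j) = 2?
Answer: 0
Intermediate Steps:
K(G, j) = -1/4 (K(G, j) = -1/8*2 = -1/4)
n = 0 (n = 12 + 4*(-3) = 12 - 12 = 0)
N(t) = 0
B(I) = 1/256 (B(I) = (-1/4)**4 = 1/256)
C(P) = 0 (C(P) = (P - P)*2 = 0*2 = 0)
N(4)*(-9) + C(B(3 + 3)) = 0*(-9) + 0 = 0 + 0 = 0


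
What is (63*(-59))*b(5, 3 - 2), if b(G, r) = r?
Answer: -3717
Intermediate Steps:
(63*(-59))*b(5, 3 - 2) = (63*(-59))*(3 - 2) = -3717*1 = -3717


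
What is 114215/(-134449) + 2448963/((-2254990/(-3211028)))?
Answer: 528632416536256493/151590575255 ≈ 3.4872e+6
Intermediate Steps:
114215/(-134449) + 2448963/((-2254990/(-3211028))) = 114215*(-1/134449) + 2448963/((-2254990*(-1/3211028))) = -114215/134449 + 2448963/(1127495/1605514) = -114215/134449 + 2448963*(1605514/1127495) = -114215/134449 + 3931844381982/1127495 = 528632416536256493/151590575255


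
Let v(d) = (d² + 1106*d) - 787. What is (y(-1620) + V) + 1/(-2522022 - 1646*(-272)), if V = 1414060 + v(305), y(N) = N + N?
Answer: 3817535232279/2074310 ≈ 1.8404e+6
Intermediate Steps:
v(d) = -787 + d² + 1106*d
y(N) = 2*N
V = 1843628 (V = 1414060 + (-787 + 305² + 1106*305) = 1414060 + (-787 + 93025 + 337330) = 1414060 + 429568 = 1843628)
(y(-1620) + V) + 1/(-2522022 - 1646*(-272)) = (2*(-1620) + 1843628) + 1/(-2522022 - 1646*(-272)) = (-3240 + 1843628) + 1/(-2522022 + 447712) = 1840388 + 1/(-2074310) = 1840388 - 1/2074310 = 3817535232279/2074310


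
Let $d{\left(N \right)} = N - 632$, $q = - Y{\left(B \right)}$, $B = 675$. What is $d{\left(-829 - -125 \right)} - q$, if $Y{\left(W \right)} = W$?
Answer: $-661$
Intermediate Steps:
$q = -675$ ($q = \left(-1\right) 675 = -675$)
$d{\left(N \right)} = -632 + N$
$d{\left(-829 - -125 \right)} - q = \left(-632 - 704\right) - -675 = \left(-632 + \left(-829 + 125\right)\right) + 675 = \left(-632 - 704\right) + 675 = -1336 + 675 = -661$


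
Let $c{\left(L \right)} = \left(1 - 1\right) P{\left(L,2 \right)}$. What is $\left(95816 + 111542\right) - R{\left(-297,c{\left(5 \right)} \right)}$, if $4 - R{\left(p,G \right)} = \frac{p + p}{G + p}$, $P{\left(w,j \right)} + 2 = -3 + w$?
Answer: $207356$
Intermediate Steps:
$P{\left(w,j \right)} = -5 + w$ ($P{\left(w,j \right)} = -2 + \left(-3 + w\right) = -5 + w$)
$c{\left(L \right)} = 0$ ($c{\left(L \right)} = \left(1 - 1\right) \left(-5 + L\right) = 0 \left(-5 + L\right) = 0$)
$R{\left(p,G \right)} = 4 - \frac{2 p}{G + p}$ ($R{\left(p,G \right)} = 4 - \frac{p + p}{G + p} = 4 - \frac{2 p}{G + p}$)
$\left(95816 + 111542\right) - R{\left(-297,c{\left(5 \right)} \right)} = \left(95816 + 111542\right) - \frac{2 \left(-297 + 2 \cdot 0\right)}{0 - 297} = 207358 - \frac{2 \left(-297 + 0\right)}{-297} = 207358 - 2 \left(- \frac{1}{297}\right) \left(-297\right) = 207358 - 2 = 207356$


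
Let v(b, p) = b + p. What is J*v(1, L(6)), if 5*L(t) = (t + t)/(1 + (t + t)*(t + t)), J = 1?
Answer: 737/725 ≈ 1.0166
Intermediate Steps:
L(t) = 2*t/(5*(1 + 4*t**2)) (L(t) = ((t + t)/(1 + (t + t)*(t + t)))/5 = ((2*t)/(1 + (2*t)*(2*t)))/5 = ((2*t)/(1 + 4*t**2))/5 = (2*t/(1 + 4*t**2))/5 = 2*t/(5*(1 + 4*t**2)))
J*v(1, L(6)) = 1*(1 + (2/5)*6/(1 + 4*6**2)) = 1*(1 + (2/5)*6/(1 + 4*36)) = 1*(1 + (2/5)*6/(1 + 144)) = 1*(1 + (2/5)*6/145) = 1*(1 + (2/5)*6*(1/145)) = 1*(1 + 12/725) = 1*(737/725) = 737/725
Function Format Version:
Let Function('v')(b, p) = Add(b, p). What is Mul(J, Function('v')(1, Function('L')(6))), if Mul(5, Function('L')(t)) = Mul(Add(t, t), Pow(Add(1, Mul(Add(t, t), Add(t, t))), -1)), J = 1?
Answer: Rational(737, 725) ≈ 1.0166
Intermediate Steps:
Function('L')(t) = Mul(Rational(2, 5), t, Pow(Add(1, Mul(4, Pow(t, 2))), -1)) (Function('L')(t) = Mul(Rational(1, 5), Mul(Add(t, t), Pow(Add(1, Mul(Add(t, t), Add(t, t))), -1))) = Mul(Rational(1, 5), Mul(Mul(2, t), Pow(Add(1, Mul(Mul(2, t), Mul(2, t))), -1))) = Mul(Rational(1, 5), Mul(Mul(2, t), Pow(Add(1, Mul(4, Pow(t, 2))), -1))) = Mul(Rational(1, 5), Mul(2, t, Pow(Add(1, Mul(4, Pow(t, 2))), -1))) = Mul(Rational(2, 5), t, Pow(Add(1, Mul(4, Pow(t, 2))), -1)))
Mul(J, Function('v')(1, Function('L')(6))) = Mul(1, Add(1, Mul(Rational(2, 5), 6, Pow(Add(1, Mul(4, Pow(6, 2))), -1)))) = Mul(1, Add(1, Mul(Rational(2, 5), 6, Pow(Add(1, Mul(4, 36)), -1)))) = Mul(1, Add(1, Mul(Rational(2, 5), 6, Pow(Add(1, 144), -1)))) = Mul(1, Add(1, Mul(Rational(2, 5), 6, Pow(145, -1)))) = Mul(1, Add(1, Mul(Rational(2, 5), 6, Rational(1, 145)))) = Mul(1, Add(1, Rational(12, 725))) = Mul(1, Rational(737, 725)) = Rational(737, 725)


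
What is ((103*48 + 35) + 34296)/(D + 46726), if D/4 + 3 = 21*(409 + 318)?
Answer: 39275/107782 ≈ 0.36439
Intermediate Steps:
D = 61056 (D = -12 + 4*(21*(409 + 318)) = -12 + 4*(21*727) = -12 + 4*15267 = -12 + 61068 = 61056)
((103*48 + 35) + 34296)/(D + 46726) = ((103*48 + 35) + 34296)/(61056 + 46726) = ((4944 + 35) + 34296)/107782 = (4979 + 34296)*(1/107782) = 39275*(1/107782) = 39275/107782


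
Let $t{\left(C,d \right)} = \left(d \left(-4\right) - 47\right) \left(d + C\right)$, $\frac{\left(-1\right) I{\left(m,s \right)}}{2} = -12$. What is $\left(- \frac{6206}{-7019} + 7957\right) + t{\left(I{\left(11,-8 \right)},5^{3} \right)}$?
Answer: $- \frac{516213168}{7019} \approx -73545.0$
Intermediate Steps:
$I{\left(m,s \right)} = 24$ ($I{\left(m,s \right)} = \left(-2\right) \left(-12\right) = 24$)
$t{\left(C,d \right)} = \left(-47 - 4 d\right) \left(C + d\right)$ ($t{\left(C,d \right)} = \left(- 4 d - 47\right) \left(C + d\right) = \left(-47 - 4 d\right) \left(C + d\right)$)
$\left(- \frac{6206}{-7019} + 7957\right) + t{\left(I{\left(11,-8 \right)},5^{3} \right)} = \left(- \frac{6206}{-7019} + 7957\right) - \left(1128 + 17875 + 62500\right) = \left(\left(-6206\right) \left(- \frac{1}{7019}\right) + 7957\right) - \left(7003 + 12000 + 62500\right) = \left(\frac{6206}{7019} + 7957\right) - 81503 = \frac{55856389}{7019} - 81503 = - \frac{516213168}{7019}$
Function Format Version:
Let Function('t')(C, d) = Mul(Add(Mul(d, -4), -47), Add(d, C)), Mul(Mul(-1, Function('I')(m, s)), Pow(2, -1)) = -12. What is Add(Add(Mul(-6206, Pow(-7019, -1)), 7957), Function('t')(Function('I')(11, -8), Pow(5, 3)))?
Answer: Rational(-516213168, 7019) ≈ -73545.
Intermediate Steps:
Function('I')(m, s) = 24 (Function('I')(m, s) = Mul(-2, -12) = 24)
Function('t')(C, d) = Mul(Add(-47, Mul(-4, d)), Add(C, d)) (Function('t')(C, d) = Mul(Add(Mul(-4, d), -47), Add(C, d)) = Mul(Add(-47, Mul(-4, d)), Add(C, d)))
Add(Add(Mul(-6206, Pow(-7019, -1)), 7957), Function('t')(Function('I')(11, -8), Pow(5, 3))) = Add(Add(Mul(-6206, Pow(-7019, -1)), 7957), Add(Mul(-47, 24), Mul(-47, Pow(5, 3)), Mul(-4, Pow(Pow(5, 3), 2)), Mul(-4, 24, Pow(5, 3)))) = Add(Add(Mul(-6206, Rational(-1, 7019)), 7957), Add(-1128, Mul(-47, 125), Mul(-4, Pow(125, 2)), Mul(-4, 24, 125))) = Add(Add(Rational(6206, 7019), 7957), Add(-1128, -5875, Mul(-4, 15625), -12000)) = Add(Rational(55856389, 7019), Add(-1128, -5875, -62500, -12000)) = Add(Rational(55856389, 7019), -81503) = Rational(-516213168, 7019)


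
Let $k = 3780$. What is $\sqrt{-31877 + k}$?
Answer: $i \sqrt{28097} \approx 167.62 i$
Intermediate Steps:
$\sqrt{-31877 + k} = \sqrt{-31877 + 3780} = \sqrt{-28097} = i \sqrt{28097}$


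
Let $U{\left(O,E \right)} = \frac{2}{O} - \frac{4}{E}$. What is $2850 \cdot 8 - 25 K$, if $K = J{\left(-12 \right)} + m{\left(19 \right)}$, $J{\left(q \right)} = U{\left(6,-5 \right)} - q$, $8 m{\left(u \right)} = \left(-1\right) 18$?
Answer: $\frac{270335}{12} \approx 22528.0$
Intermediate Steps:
$U{\left(O,E \right)} = - \frac{4}{E} + \frac{2}{O}$
$m{\left(u \right)} = - \frac{9}{4}$ ($m{\left(u \right)} = \frac{\left(-1\right) 18}{8} = \frac{1}{8} \left(-18\right) = - \frac{9}{4}$)
$J{\left(q \right)} = \frac{17}{15} - q$ ($J{\left(q \right)} = \left(- \frac{4}{-5} + \frac{2}{6}\right) - q = \left(\left(-4\right) \left(- \frac{1}{5}\right) + 2 \cdot \frac{1}{6}\right) - q = \left(\frac{4}{5} + \frac{1}{3}\right) - q = \frac{17}{15} - q$)
$K = \frac{653}{60}$ ($K = \left(\frac{17}{15} - -12\right) - \frac{9}{4} = \left(\frac{17}{15} + 12\right) - \frac{9}{4} = \frac{197}{15} - \frac{9}{4} = \frac{653}{60} \approx 10.883$)
$2850 \cdot 8 - 25 K = 2850 \cdot 8 - 25 \cdot \frac{653}{60} = 22800 - \frac{3265}{12} = \frac{270335}{12}$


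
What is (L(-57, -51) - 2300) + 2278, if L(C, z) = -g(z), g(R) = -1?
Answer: -21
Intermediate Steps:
L(C, z) = 1 (L(C, z) = -1*(-1) = 1)
(L(-57, -51) - 2300) + 2278 = (1 - 2300) + 2278 = -2299 + 2278 = -21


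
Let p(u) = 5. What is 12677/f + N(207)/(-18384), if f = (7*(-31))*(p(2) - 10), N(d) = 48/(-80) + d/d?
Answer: 16646681/1424760 ≈ 11.684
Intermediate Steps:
N(d) = ⅖ (N(d) = 48*(-1/80) + 1 = -⅗ + 1 = ⅖)
f = 1085 (f = (7*(-31))*(5 - 10) = -217*(-5) = 1085)
12677/f + N(207)/(-18384) = 12677/1085 + (⅖)/(-18384) = 12677*(1/1085) + (⅖)*(-1/18384) = 1811/155 - 1/45960 = 16646681/1424760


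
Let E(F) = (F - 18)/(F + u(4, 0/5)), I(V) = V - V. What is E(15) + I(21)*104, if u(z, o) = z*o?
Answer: -⅕ ≈ -0.20000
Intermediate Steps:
u(z, o) = o*z
I(V) = 0
E(F) = (-18 + F)/F (E(F) = (F - 18)/(F + (0/5)*4) = (-18 + F)/(F + (0*(⅕))*4) = (-18 + F)/(F + 0*4) = (-18 + F)/(F + 0) = (-18 + F)/F)
E(15) + I(21)*104 = (-18 + 15)/15 + 0*104 = (1/15)*(-3) + 0 = -⅕ + 0 = -⅕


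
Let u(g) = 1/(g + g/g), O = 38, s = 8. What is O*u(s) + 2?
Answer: 56/9 ≈ 6.2222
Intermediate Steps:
u(g) = 1/(1 + g) (u(g) = 1/(g + 1) = 1/(1 + g))
O*u(s) + 2 = 38/(1 + 8) + 2 = 38/9 + 2 = 56/9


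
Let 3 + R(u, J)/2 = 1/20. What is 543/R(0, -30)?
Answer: -5430/59 ≈ -92.034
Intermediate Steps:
R(u, J) = -59/10 (R(u, J) = -6 + 2/20 = -6 + 2*(1/20) = -6 + 1/10 = -59/10)
543/R(0, -30) = 543/(-59/10) = 543*(-10/59) = -5430/59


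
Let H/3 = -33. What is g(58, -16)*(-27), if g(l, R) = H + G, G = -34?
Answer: 3591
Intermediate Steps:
H = -99 (H = 3*(-33) = -99)
g(l, R) = -133 (g(l, R) = -99 - 34 = -133)
g(58, -16)*(-27) = -133*(-27) = 3591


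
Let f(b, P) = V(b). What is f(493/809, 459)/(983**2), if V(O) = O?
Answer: 493/781727801 ≈ 6.3065e-7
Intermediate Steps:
f(b, P) = b
f(493/809, 459)/(983**2) = (493/809)/(983**2) = (493*(1/809))/966289 = (493/809)*(1/966289) = 493/781727801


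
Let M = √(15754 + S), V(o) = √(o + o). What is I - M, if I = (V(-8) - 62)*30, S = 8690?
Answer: -1860 - 6*√679 + 120*I ≈ -2016.3 + 120.0*I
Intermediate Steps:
V(o) = √2*√o (V(o) = √(2*o) = √2*√o)
I = -1860 + 120*I (I = (√2*√(-8) - 62)*30 = (√2*(2*I*√2) - 62)*30 = (4*I - 62)*30 = (-62 + 4*I)*30 = -1860 + 120*I ≈ -1860.0 + 120.0*I)
M = 6*√679 (M = √(15754 + 8690) = √24444 = 6*√679 ≈ 156.35)
I - M = (-1860 + 120*I) - 6*√679 = -1860 - 6*√679 + 120*I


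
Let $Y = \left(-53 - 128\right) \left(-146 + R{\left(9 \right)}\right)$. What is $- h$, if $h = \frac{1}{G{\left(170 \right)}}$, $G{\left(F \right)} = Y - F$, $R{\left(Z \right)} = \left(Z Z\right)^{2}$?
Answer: $\frac{1}{1161285} \approx 8.6112 \cdot 10^{-7}$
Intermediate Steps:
$R{\left(Z \right)} = Z^{4}$ ($R{\left(Z \right)} = \left(Z^{2}\right)^{2} = Z^{4}$)
$Y = -1161115$ ($Y = \left(-53 - 128\right) \left(-146 + 9^{4}\right) = - 181 \left(-146 + 6561\right) = \left(-181\right) 6415 = -1161115$)
$G{\left(F \right)} = -1161115 - F$
$h = - \frac{1}{1161285}$ ($h = \frac{1}{-1161115 - 170} = \frac{1}{-1161285} = - \frac{1}{1161285} \approx -8.6112 \cdot 10^{-7}$)
$- h = \left(-1\right) \left(- \frac{1}{1161285}\right) = \frac{1}{1161285}$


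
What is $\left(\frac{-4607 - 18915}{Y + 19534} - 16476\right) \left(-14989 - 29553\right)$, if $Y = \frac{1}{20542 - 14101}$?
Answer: $\frac{92341669537789524}{125818495} \approx 7.3393 \cdot 10^{8}$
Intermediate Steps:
$Y = \frac{1}{6441} \approx 0.00015526$
$\left(\frac{-4607 - 18915}{Y + 19534} - 16476\right) \left(-14989 - 29553\right) = \left(\frac{-4607 - 18915}{\frac{1}{6441} + 19534} - 16476\right) \left(-14989 - 29553\right) = \left(- \frac{23522}{\frac{125818495}{6441}} - 16476\right) \left(-44542\right) = \left(\left(-23522\right) \frac{6441}{125818495} - 16476\right) \left(-44542\right) = \left(- \frac{151505202}{125818495} - 16476\right) \left(-44542\right) = \left(- \frac{2073137028822}{125818495}\right) \left(-44542\right) = \frac{92341669537789524}{125818495}$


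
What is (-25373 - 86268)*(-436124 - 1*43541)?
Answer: 53550280265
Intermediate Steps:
(-25373 - 86268)*(-436124 - 1*43541) = -111641*(-436124 - 43541) = -111641*(-479665) = 53550280265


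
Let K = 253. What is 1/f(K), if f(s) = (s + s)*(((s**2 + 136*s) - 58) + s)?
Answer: 1/49897672 ≈ 2.0041e-8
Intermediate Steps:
f(s) = 2*s*(-58 + s**2 + 137*s) (f(s) = (2*s)*((-58 + s**2 + 136*s) + s) = (2*s)*(-58 + s**2 + 137*s) = 2*s*(-58 + s**2 + 137*s))
1/f(K) = 1/(2*253*(-58 + 253**2 + 137*253)) = 1/(2*253*(-58 + 64009 + 34661)) = 1/(2*253*98612) = 1/49897672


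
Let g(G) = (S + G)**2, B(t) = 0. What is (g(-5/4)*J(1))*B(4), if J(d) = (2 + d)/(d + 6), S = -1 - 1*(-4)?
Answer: 0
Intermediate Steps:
S = 3 (S = -1 + 4 = 3)
J(d) = (2 + d)/(6 + d)
g(G) = (3 + G)**2
(g(-5/4)*J(1))*B(4) = ((3 - 5/4)**2*((2 + 1)/(6 + 1)))*0 = ((3 - 5*1/4)**2*(3/7))*0 = ((3 - 5/4)**2*((1/7)*3))*0 = ((7/4)**2*(3/7))*0 = ((49/16)*(3/7))*0 = (21/16)*0 = 0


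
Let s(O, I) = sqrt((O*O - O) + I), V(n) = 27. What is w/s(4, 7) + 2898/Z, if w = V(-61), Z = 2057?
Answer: 2898/2057 + 27*sqrt(19)/19 ≈ 7.6031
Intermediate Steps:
w = 27
s(O, I) = sqrt(I + O**2 - O) (s(O, I) = sqrt((O**2 - O) + I) = sqrt(I + O**2 - O))
w/s(4, 7) + 2898/Z = 27/(sqrt(7 + 4**2 - 1*4)) + 2898/2057 = 27/(sqrt(7 + 16 - 4)) + 2898*(1/2057) = 27/(sqrt(19)) + 2898/2057 = 27*(sqrt(19)/19) + 2898/2057 = 27*sqrt(19)/19 + 2898/2057 = 2898/2057 + 27*sqrt(19)/19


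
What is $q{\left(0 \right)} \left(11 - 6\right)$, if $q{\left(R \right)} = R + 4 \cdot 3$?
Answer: $60$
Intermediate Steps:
$q{\left(R \right)} = 12 + R$ ($q{\left(R \right)} = R + 12 = 12 + R$)
$q{\left(0 \right)} \left(11 - 6\right) = \left(12 + 0\right) \left(11 - 6\right) = 12 \cdot 5 = 60$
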